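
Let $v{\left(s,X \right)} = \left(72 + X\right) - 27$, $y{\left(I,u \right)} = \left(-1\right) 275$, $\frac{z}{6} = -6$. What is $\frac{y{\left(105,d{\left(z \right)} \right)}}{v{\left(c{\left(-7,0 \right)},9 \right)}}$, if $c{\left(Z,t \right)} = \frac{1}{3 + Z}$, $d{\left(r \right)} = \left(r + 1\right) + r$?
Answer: $- \frac{275}{54} \approx -5.0926$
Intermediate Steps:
$z = -36$ ($z = 6 \left(-6\right) = -36$)
$d{\left(r \right)} = 1 + 2 r$ ($d{\left(r \right)} = \left(1 + r\right) + r = 1 + 2 r$)
$y{\left(I,u \right)} = -275$
$v{\left(s,X \right)} = 45 + X$
$\frac{y{\left(105,d{\left(z \right)} \right)}}{v{\left(c{\left(-7,0 \right)},9 \right)}} = - \frac{275}{45 + 9} = - \frac{275}{54}$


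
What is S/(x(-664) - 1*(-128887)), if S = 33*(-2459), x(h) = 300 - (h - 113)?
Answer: -81147/129964 ≈ -0.62438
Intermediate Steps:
x(h) = 413 - h (x(h) = 300 - (-113 + h) = 300 + (113 - h) = 413 - h)
S = -81147
S/(x(-664) - 1*(-128887)) = -81147/((413 - 1*(-664)) - 1*(-128887)) = -81147/((413 + 664) + 128887) = -81147/(1077 + 128887) = -81147/129964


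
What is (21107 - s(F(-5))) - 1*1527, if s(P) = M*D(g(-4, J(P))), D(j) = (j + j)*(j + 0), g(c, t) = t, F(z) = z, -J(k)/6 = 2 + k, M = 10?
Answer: 13100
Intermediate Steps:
J(k) = -12 - 6*k (J(k) = -6*(2 + k) = -12 - 6*k)
D(j) = 2*j**2 (D(j) = (2*j)*j = 2*j**2)
s(P) = 20*(-12 - 6*P)**2 (s(P) = 10*(2*(-12 - 6*P)**2) = 20*(-12 - 6*P)**2)
(21107 - s(F(-5))) - 1*1527 = (21107 - 720*(2 - 5)**2) - 1*1527 = (21107 - 720*(-3)**2) - 1527 = (21107 - 720*9) - 1527 = (21107 - 1*6480) - 1527 = (21107 - 6480) - 1527 = 14627 - 1527 = 13100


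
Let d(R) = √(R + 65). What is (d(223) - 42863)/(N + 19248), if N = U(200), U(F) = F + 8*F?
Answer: -42863/21048 + √2/1754 ≈ -2.0356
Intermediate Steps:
U(F) = 9*F
N = 1800 (N = 9*200 = 1800)
d(R) = √(65 + R)
(d(223) - 42863)/(N + 19248) = (√(65 + 223) - 42863)/(1800 + 19248) = (√288 - 42863)/21048 = (12*√2 - 42863)*(1/21048) = (-42863 + 12*√2)*(1/21048) = -42863/21048 + √2/1754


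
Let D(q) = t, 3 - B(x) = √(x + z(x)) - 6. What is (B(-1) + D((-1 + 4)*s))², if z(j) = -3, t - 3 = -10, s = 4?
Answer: -8*I ≈ -8.0*I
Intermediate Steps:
t = -7 (t = 3 - 10 = -7)
B(x) = 9 - √(-3 + x) (B(x) = 3 - (√(x - 3) - 6) = 3 - (√(-3 + x) - 6) = 3 - (-6 + √(-3 + x)) = 3 + (6 - √(-3 + x)) = 9 - √(-3 + x))
D(q) = -7
(B(-1) + D((-1 + 4)*s))² = ((9 - √(-3 - 1)) - 7)² = ((9 - √(-4)) - 7)² = ((9 - 2*I) - 7)² = (2 - 2*I)²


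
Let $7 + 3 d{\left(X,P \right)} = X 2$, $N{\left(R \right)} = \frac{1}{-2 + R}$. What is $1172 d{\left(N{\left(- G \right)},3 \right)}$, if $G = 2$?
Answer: $-2930$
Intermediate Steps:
$d{\left(X,P \right)} = - \frac{7}{3} + \frac{2 X}{3}$ ($d{\left(X,P \right)} = - \frac{7}{3} + \frac{X 2}{3} = - \frac{7}{3} + \frac{2 X}{3}$)
$1172 d{\left(N{\left(- G \right)},3 \right)} = 1172 \left(- \frac{7}{3} + \frac{2}{3 \left(-2 - 2\right)}\right) = 1172 \left(- \frac{7}{3} + \frac{2}{3 \left(-4\right)}\right) = 1172 \left(- \frac{7}{3} + \frac{2}{3} \left(- \frac{1}{4}\right)\right) = 1172 \left(- \frac{7}{3} - \frac{1}{6}\right) = 1172 \left(- \frac{5}{2}\right) = -2930$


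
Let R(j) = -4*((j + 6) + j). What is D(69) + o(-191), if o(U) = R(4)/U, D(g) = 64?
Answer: 12280/191 ≈ 64.293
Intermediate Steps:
R(j) = -24 - 8*j (R(j) = -4*((6 + j) + j) = -4*(6 + 2*j) = -24 - 8*j)
o(U) = -56/U (o(U) = (-24 - 8*4)/U = (-24 - 32)/U = -56/U)
D(69) + o(-191) = 64 - 56/(-191) = 64 - 56*(-1/191) = 64 + 56/191 = 12280/191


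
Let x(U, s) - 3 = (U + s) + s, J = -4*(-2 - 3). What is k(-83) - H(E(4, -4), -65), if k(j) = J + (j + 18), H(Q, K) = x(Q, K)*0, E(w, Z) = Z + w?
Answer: -45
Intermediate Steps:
J = 20 (J = -4*(-5) = 20)
x(U, s) = 3 + U + 2*s (x(U, s) = 3 + ((U + s) + s) = 3 + (U + 2*s) = 3 + U + 2*s)
H(Q, K) = 0 (H(Q, K) = (3 + Q + 2*K)*0 = 0)
k(j) = 38 + j (k(j) = 20 + (j + 18) = 20 + (18 + j) = 38 + j)
k(-83) - H(E(4, -4), -65) = (38 - 83) - 1*0 = -45 + 0 = -45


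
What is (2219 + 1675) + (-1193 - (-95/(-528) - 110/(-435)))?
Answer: 13783695/5104 ≈ 2700.6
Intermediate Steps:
(2219 + 1675) + (-1193 - (-95/(-528) - 110/(-435))) = 3894 + (-1193 - (-95*(-1/528) - 110*(-1/435))) = 3894 + (-1193 - (95/528 + 22/87)) = 3894 + (-1193 - 1*2209/5104) = 3894 + (-1193 - 2209/5104) = 3894 - 6091281/5104 = 13783695/5104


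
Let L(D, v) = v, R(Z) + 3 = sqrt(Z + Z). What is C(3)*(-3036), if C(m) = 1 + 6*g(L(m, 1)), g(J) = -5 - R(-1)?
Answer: 33396 + 18216*I*sqrt(2) ≈ 33396.0 + 25761.0*I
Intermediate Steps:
R(Z) = -3 + sqrt(2)*sqrt(Z) (R(Z) = -3 + sqrt(Z + Z) = -3 + sqrt(2*Z) = -3 + sqrt(2)*sqrt(Z))
g(J) = -2 - I*sqrt(2) (g(J) = -5 - (-3 + sqrt(2)*sqrt(-1)) = -5 - (-3 + sqrt(2)*I) = -5 - (-3 + I*sqrt(2)) = -5 + (3 - I*sqrt(2)) = -2 - I*sqrt(2))
C(m) = -11 - 6*I*sqrt(2) (C(m) = 1 + 6*(-2 - I*sqrt(2)) = 1 + (-12 - 6*I*sqrt(2)) = -11 - 6*I*sqrt(2))
C(3)*(-3036) = (-11 - 6*I*sqrt(2))*(-3036) = 33396 + 18216*I*sqrt(2)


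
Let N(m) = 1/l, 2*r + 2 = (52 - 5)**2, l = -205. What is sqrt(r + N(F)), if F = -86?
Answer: sqrt(185497530)/410 ≈ 33.219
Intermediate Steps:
r = 2207/2 (r = -1 + (52 - 5)**2/2 = -1 + (1/2)*47**2 = -1 + (1/2)*2209 = -1 + 2209/2 = 2207/2 ≈ 1103.5)
N(m) = -1/205 (N(m) = 1/(-205) = -1/205)
sqrt(r + N(F)) = sqrt(2207/2 - 1/205) = sqrt(452433/410) = sqrt(185497530)/410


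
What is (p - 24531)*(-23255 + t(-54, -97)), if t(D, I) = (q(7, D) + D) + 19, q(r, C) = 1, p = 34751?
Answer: -238013580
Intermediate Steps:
t(D, I) = 20 + D (t(D, I) = (1 + D) + 19 = 20 + D)
(p - 24531)*(-23255 + t(-54, -97)) = (34751 - 24531)*(-23255 + (20 - 54)) = 10220*(-23255 - 34) = 10220*(-23289) = -238013580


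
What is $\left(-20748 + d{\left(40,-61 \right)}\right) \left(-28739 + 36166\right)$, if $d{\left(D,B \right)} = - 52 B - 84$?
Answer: $-131160820$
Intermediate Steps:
$d{\left(D,B \right)} = -84 - 52 B$
$\left(-20748 + d{\left(40,-61 \right)}\right) \left(-28739 + 36166\right) = \left(-20748 - -3088\right) \left(-28739 + 36166\right) = \left(-20748 + \left(-84 + 3172\right)\right) 7427 = \left(-20748 + 3088\right) 7427 = \left(-17660\right) 7427 = -131160820$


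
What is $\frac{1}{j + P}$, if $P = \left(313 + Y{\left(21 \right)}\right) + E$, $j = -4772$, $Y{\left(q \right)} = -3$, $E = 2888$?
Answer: $- \frac{1}{1574} \approx -0.00063532$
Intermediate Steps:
$P = 3198$ ($P = \left(313 - 3\right) + 2888 = 310 + 2888 = 3198$)
$\frac{1}{j + P} = \frac{1}{-4772 + 3198} = \frac{1}{-1574} = - \frac{1}{1574}$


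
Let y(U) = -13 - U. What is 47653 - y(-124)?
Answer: 47542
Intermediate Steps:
47653 - y(-124) = 47653 - (-13 - 1*(-124)) = 47653 - (-13 + 124) = 47653 - 1*111 = 47653 - 111 = 47542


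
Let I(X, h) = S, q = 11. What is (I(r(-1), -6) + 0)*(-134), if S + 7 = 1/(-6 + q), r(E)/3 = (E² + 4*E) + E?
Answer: 4556/5 ≈ 911.20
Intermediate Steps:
r(E) = 3*E² + 15*E (r(E) = 3*((E² + 4*E) + E) = 3*(E² + 5*E) = 3*E² + 15*E)
S = -34/5 (S = -7 + 1/(-6 + 11) = -7 + 1/5 = -7 + ⅕ = -34/5 ≈ -6.8000)
I(X, h) = -34/5
(I(r(-1), -6) + 0)*(-134) = (-34/5 + 0)*(-134) = -34/5*(-134) = 4556/5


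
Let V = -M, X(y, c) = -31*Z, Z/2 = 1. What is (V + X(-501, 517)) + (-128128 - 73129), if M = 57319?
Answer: -258638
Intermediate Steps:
Z = 2 (Z = 2*1 = 2)
X(y, c) = -62 (X(y, c) = -31*2 = -62)
V = -57319 (V = -1*57319 = -57319)
(V + X(-501, 517)) + (-128128 - 73129) = (-57319 - 62) + (-128128 - 73129) = -57381 - 201257 = -258638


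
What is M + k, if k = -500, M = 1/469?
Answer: -234499/469 ≈ -500.00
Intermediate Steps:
M = 1/469 ≈ 0.0021322
M + k = 1/469 - 500 = -234499/469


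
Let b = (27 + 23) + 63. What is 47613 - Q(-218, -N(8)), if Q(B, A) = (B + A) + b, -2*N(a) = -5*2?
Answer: 47723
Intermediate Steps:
b = 113 (b = 50 + 63 = 113)
N(a) = 5 (N(a) = -(-5)*2/2 = -½*(-10) = 5)
Q(B, A) = 113 + A + B (Q(B, A) = (B + A) + 113 = (A + B) + 113 = 113 + A + B)
47613 - Q(-218, -N(8)) = 47613 - (113 - 1*5 - 218) = 47613 - (113 - 5 - 218) = 47613 - 1*(-110) = 47613 + 110 = 47723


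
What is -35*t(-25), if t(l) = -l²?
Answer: 21875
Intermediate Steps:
-35*t(-25) = -(-35)*(-25)² = -(-35)*625 = -35*(-625) = 21875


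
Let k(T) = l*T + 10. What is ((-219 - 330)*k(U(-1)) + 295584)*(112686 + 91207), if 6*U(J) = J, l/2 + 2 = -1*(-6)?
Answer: 59297385618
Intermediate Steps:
l = 8 (l = -4 + 2*(-1*(-6)) = -4 + 2*6 = -4 + 12 = 8)
U(J) = J/6
k(T) = 10 + 8*T (k(T) = 8*T + 10 = 10 + 8*T)
((-219 - 330)*k(U(-1)) + 295584)*(112686 + 91207) = ((-219 - 330)*(10 + 8*((1/6)*(-1))) + 295584)*(112686 + 91207) = (-549*(10 + 8*(-1/6)) + 295584)*203893 = (-549*(10 - 4/3) + 295584)*203893 = (-549*26/3 + 295584)*203893 = (-4758 + 295584)*203893 = 290826*203893 = 59297385618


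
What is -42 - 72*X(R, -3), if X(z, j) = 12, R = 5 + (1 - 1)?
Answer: -906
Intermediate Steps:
R = 5 (R = 5 + 0 = 5)
-42 - 72*X(R, -3) = -42 - 72*12 = -42 - 864 = -906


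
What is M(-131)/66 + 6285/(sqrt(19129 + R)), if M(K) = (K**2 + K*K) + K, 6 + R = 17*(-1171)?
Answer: 11397/22 - 6285*I/28 ≈ 518.04 - 224.46*I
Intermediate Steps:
R = -19913 (R = -6 + 17*(-1171) = -6 - 19907 = -19913)
M(K) = K + 2*K**2 (M(K) = (K**2 + K**2) + K = 2*K**2 + K = K + 2*K**2)
M(-131)/66 + 6285/(sqrt(19129 + R)) = -131*(1 + 2*(-131))/66 + 6285/(sqrt(19129 - 19913)) = -131*(1 - 262)*(1/66) + 6285/(sqrt(-784)) = -131*(-261)*(1/66) + 6285/((28*I)) = 34191*(1/66) + 6285*(-I/28) = 11397/22 - 6285*I/28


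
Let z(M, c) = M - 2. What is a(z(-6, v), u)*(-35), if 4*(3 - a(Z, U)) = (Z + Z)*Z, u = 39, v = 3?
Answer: 1015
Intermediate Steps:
z(M, c) = -2 + M
a(Z, U) = 3 - Z²/2 (a(Z, U) = 3 - (Z + Z)*Z/4 = 3 - 2*Z*Z/4 = 3 - Z²/2)
a(z(-6, v), u)*(-35) = (3 - (-2 - 6)²/2)*(-35) = (3 - ½*(-8)²)*(-35) = (3 - ½*64)*(-35) = (3 - 32)*(-35) = -29*(-35) = 1015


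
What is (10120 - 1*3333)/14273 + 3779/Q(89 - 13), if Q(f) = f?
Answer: 54453479/1084748 ≈ 50.199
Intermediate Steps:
(10120 - 1*3333)/14273 + 3779/Q(89 - 13) = (10120 - 1*3333)/14273 + 3779/(89 - 13) = (10120 - 3333)*(1/14273) + 3779/76 = 6787*(1/14273) + 3779*(1/76) = 6787/14273 + 3779/76 = 54453479/1084748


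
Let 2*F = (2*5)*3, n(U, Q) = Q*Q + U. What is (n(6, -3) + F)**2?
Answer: 900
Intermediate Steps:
n(U, Q) = U + Q**2 (n(U, Q) = Q**2 + U = U + Q**2)
F = 15 (F = ((2*5)*3)/2 = (10*3)/2 = (1/2)*30 = 15)
(n(6, -3) + F)**2 = ((6 + (-3)**2) + 15)**2 = ((6 + 9) + 15)**2 = (15 + 15)**2 = 30**2 = 900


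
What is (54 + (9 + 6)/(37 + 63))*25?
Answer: 5415/4 ≈ 1353.8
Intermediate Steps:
(54 + (9 + 6)/(37 + 63))*25 = (54 + 15/100)*25 = (54 + 15*(1/100))*25 = (54 + 3/20)*25 = (1083/20)*25 = 5415/4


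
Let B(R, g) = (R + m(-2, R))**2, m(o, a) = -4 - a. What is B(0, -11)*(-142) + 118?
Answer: -2154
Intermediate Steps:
B(R, g) = 16 (B(R, g) = (R + (-4 - R))**2 = (-4)**2 = 16)
B(0, -11)*(-142) + 118 = 16*(-142) + 118 = -2272 + 118 = -2154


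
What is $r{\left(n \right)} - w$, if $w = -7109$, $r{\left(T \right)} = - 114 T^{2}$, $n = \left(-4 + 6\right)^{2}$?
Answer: $5285$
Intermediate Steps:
$n = 4$ ($n = 2^{2} = 4$)
$r{\left(n \right)} - w = - 114 \cdot 4^{2} - -7109 = \left(-114\right) 16 + 7109 = -1824 + 7109 = 5285$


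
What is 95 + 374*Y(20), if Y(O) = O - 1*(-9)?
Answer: 10941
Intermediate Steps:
Y(O) = 9 + O (Y(O) = O + 9 = 9 + O)
95 + 374*Y(20) = 95 + 374*(9 + 20) = 95 + 374*29 = 95 + 10846 = 10941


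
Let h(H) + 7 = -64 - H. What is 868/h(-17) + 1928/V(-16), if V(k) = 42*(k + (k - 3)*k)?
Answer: -8021/504 ≈ -15.915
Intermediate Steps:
h(H) = -71 - H (h(H) = -7 + (-64 - H) = -71 - H)
V(k) = 42*k + 42*k*(-3 + k) (V(k) = 42*(k + (-3 + k)*k) = 42*(k + k*(-3 + k)) = 42*k + 42*k*(-3 + k))
868/h(-17) + 1928/V(-16) = 868/(-71 - 1*(-17)) + 1928/((42*(-16)*(-2 - 16))) = 868/(-71 + 17) + 1928/((42*(-16)*(-18))) = 868/(-54) + 1928/12096 = 868*(-1/54) + 1928*(1/12096) = -434/27 + 241/1512 = -8021/504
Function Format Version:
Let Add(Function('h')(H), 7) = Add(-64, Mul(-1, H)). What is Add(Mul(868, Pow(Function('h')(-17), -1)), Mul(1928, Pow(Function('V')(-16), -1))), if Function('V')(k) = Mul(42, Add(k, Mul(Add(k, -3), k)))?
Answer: Rational(-8021, 504) ≈ -15.915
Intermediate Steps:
Function('h')(H) = Add(-71, Mul(-1, H)) (Function('h')(H) = Add(-7, Add(-64, Mul(-1, H))) = Add(-71, Mul(-1, H)))
Function('V')(k) = Add(Mul(42, k), Mul(42, k, Add(-3, k))) (Function('V')(k) = Mul(42, Add(k, Mul(Add(-3, k), k))) = Mul(42, Add(k, Mul(k, Add(-3, k)))) = Add(Mul(42, k), Mul(42, k, Add(-3, k))))
Add(Mul(868, Pow(Function('h')(-17), -1)), Mul(1928, Pow(Function('V')(-16), -1))) = Add(Mul(868, Pow(Add(-71, Mul(-1, -17)), -1)), Mul(1928, Pow(Mul(42, -16, Add(-2, -16)), -1))) = Add(Mul(868, Pow(Add(-71, 17), -1)), Mul(1928, Pow(Mul(42, -16, -18), -1))) = Add(Mul(868, Pow(-54, -1)), Mul(1928, Pow(12096, -1))) = Add(Mul(868, Rational(-1, 54)), Mul(1928, Rational(1, 12096))) = Add(Rational(-434, 27), Rational(241, 1512)) = Rational(-8021, 504)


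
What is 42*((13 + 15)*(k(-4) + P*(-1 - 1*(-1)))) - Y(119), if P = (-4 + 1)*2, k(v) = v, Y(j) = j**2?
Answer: -18865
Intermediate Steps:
P = -6 (P = -3*2 = -6)
42*((13 + 15)*(k(-4) + P*(-1 - 1*(-1)))) - Y(119) = 42*((13 + 15)*(-4 - 6*(-1 - 1*(-1)))) - 1*119**2 = 42*(28*(-4 - 6*(-1 + 1))) - 1*14161 = 42*(28*(-4 - 6*0)) - 14161 = 42*(28*(-4 + 0)) - 14161 = 42*(28*(-4)) - 14161 = 42*(-112) - 14161 = -4704 - 14161 = -18865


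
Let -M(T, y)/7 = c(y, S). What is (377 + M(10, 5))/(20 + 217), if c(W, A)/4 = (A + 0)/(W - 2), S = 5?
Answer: 991/711 ≈ 1.3938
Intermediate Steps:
c(W, A) = 4*A/(-2 + W) (c(W, A) = 4*((A + 0)/(W - 2)) = 4*(A/(-2 + W)) = 4*A/(-2 + W))
M(T, y) = -140/(-2 + y) (M(T, y) = -28*5/(-2 + y) = -140/(-2 + y))
(377 + M(10, 5))/(20 + 217) = (377 - 140/(-2 + 5))/(20 + 217) = (377 - 140/3)/237 = (377 - 140*1/3)*(1/237) = (377 - 140/3)*(1/237) = (991/3)*(1/237) = 991/711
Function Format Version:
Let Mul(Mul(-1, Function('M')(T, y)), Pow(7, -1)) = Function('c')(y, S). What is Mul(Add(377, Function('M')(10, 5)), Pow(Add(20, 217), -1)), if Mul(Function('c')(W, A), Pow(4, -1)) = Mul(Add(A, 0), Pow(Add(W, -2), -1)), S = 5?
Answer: Rational(991, 711) ≈ 1.3938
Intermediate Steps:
Function('c')(W, A) = Mul(4, A, Pow(Add(-2, W), -1)) (Function('c')(W, A) = Mul(4, Mul(Add(A, 0), Pow(Add(W, -2), -1))) = Mul(4, Mul(A, Pow(Add(-2, W), -1))) = Mul(4, A, Pow(Add(-2, W), -1)))
Function('M')(T, y) = Mul(-140, Pow(Add(-2, y), -1)) (Function('M')(T, y) = Mul(-7, Mul(4, 5, Pow(Add(-2, y), -1))) = Mul(-7, Mul(20, Pow(Add(-2, y), -1))) = Mul(-140, Pow(Add(-2, y), -1)))
Mul(Add(377, Function('M')(10, 5)), Pow(Add(20, 217), -1)) = Mul(Add(377, Mul(-140, Pow(Add(-2, 5), -1))), Pow(Add(20, 217), -1)) = Mul(Add(377, Mul(-140, Pow(3, -1))), Pow(237, -1)) = Mul(Add(377, Mul(-140, Rational(1, 3))), Rational(1, 237)) = Mul(Add(377, Rational(-140, 3)), Rational(1, 237)) = Mul(Rational(991, 3), Rational(1, 237)) = Rational(991, 711)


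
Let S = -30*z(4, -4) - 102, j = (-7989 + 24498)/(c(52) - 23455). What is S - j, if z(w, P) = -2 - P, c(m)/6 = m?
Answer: -3732657/23143 ≈ -161.29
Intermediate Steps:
c(m) = 6*m
j = -16509/23143 (j = (-7989 + 24498)/(6*52 - 23455) = 16509/(312 - 23455) = 16509/(-23143) = 16509*(-1/23143) = -16509/23143 ≈ -0.71335)
S = -162 (S = -30*(-2 - 1*(-4)) - 102 = -30*(-2 + 4) - 102 = -30*2 - 102 = -60 - 102 = -162)
S - j = -162 - 1*(-16509/23143) = -162 + 16509/23143 = -3732657/23143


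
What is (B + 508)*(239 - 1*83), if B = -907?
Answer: -62244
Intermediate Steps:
(B + 508)*(239 - 1*83) = (-907 + 508)*(239 - 1*83) = -399*(239 - 83) = -399*156 = -62244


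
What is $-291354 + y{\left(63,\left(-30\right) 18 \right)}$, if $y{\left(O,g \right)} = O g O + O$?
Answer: $-2434551$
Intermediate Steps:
$y{\left(O,g \right)} = O + g O^{2}$ ($y{\left(O,g \right)} = g O^{2} + O = O + g O^{2}$)
$-291354 + y{\left(63,\left(-30\right) 18 \right)} = -291354 + 63 \left(1 + 63 \left(\left(-30\right) 18\right)\right) = -291354 + 63 \left(1 + 63 \left(-540\right)\right) = -291354 + 63 \left(1 - 34020\right) = -291354 + 63 \left(-34019\right) = -291354 - 2143197 = -2434551$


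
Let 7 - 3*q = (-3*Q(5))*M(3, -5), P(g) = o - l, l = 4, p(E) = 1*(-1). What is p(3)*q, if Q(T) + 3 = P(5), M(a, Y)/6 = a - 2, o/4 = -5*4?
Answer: 1559/3 ≈ 519.67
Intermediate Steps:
o = -80 (o = 4*(-5*4) = 4*(-20) = -80)
p(E) = -1
M(a, Y) = -12 + 6*a (M(a, Y) = 6*(a - 2) = 6*(-2 + a) = -12 + 6*a)
P(g) = -84 (P(g) = -80 - 1*4 = -80 - 4 = -84)
Q(T) = -87 (Q(T) = -3 - 84 = -87)
q = -1559/3 (q = 7/3 - (-3*(-87))*(-12 + 6*3)/3 = 7/3 - 87*(-12 + 18) = 7/3 - 87*6 = 7/3 - ⅓*1566 = 7/3 - 522 = -1559/3 ≈ -519.67)
p(3)*q = -1*(-1559/3) = 1559/3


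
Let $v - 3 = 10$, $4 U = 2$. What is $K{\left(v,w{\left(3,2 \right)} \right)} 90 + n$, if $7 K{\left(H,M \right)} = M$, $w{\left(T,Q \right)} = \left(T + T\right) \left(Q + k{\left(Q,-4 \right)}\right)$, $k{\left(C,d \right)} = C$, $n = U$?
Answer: $\frac{4327}{14} \approx 309.07$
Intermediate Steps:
$U = \frac{1}{2}$ ($U = \frac{1}{4} \cdot 2 = \frac{1}{2} \approx 0.5$)
$n = \frac{1}{2} \approx 0.5$
$v = 13$ ($v = 3 + 10 = 13$)
$w{\left(T,Q \right)} = 4 Q T$ ($w{\left(T,Q \right)} = \left(T + T\right) \left(Q + Q\right) = 2 T 2 Q = 4 Q T$)
$K{\left(H,M \right)} = \frac{M}{7}$
$K{\left(v,w{\left(3,2 \right)} \right)} 90 + n = \frac{4 \cdot 2 \cdot 3}{7} \cdot 90 + \frac{1}{2} = \frac{1}{7} \cdot 24 \cdot 90 + \frac{1}{2} = \frac{24}{7} \cdot 90 + \frac{1}{2} = \frac{2160}{7} + \frac{1}{2} = \frac{4327}{14}$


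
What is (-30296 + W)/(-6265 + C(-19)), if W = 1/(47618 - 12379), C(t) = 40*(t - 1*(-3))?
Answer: 1067600743/243325295 ≈ 4.3875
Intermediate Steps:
C(t) = 120 + 40*t (C(t) = 40*(t + 3) = 40*(3 + t) = 120 + 40*t)
W = 1/35239 ≈ 2.8378e-5
(-30296 + W)/(-6265 + C(-19)) = (-30296 + 1/35239)/(-6265 + (120 + 40*(-19))) = -1067600743/(35239*(-6265 + (120 - 760))) = -1067600743/(35239*(-6265 - 640)) = -1067600743/35239/(-6905) = -1067600743/35239*(-1/6905) = 1067600743/243325295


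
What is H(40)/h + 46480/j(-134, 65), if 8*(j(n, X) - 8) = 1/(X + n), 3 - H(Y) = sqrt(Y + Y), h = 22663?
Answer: 116292739545/20011429 - 4*sqrt(5)/22663 ≈ 5811.3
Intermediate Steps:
H(Y) = 3 - sqrt(2)*sqrt(Y) (H(Y) = 3 - sqrt(Y + Y) = 3 - sqrt(2*Y) = 3 - sqrt(2)*sqrt(Y))
j(n, X) = 8 + 1/(8*(X + n))
H(40)/h + 46480/j(-134, 65) = (3 - sqrt(2)*sqrt(40))/22663 + 46480/(((1/8 + 8*65 + 8*(-134))/(65 - 134))) = (3 - sqrt(2)*2*sqrt(10))*(1/22663) + 46480/(((1/8 + 520 - 1072)/(-69))) = (3 - 4*sqrt(5))*(1/22663) + 46480/((-1/69*(-4415/8))) = (3/22663 - 4*sqrt(5)/22663) + 46480/(4415/552) = (3/22663 - 4*sqrt(5)/22663) + 46480*(552/4415) = (3/22663 - 4*sqrt(5)/22663) + 5131392/883 = 116292739545/20011429 - 4*sqrt(5)/22663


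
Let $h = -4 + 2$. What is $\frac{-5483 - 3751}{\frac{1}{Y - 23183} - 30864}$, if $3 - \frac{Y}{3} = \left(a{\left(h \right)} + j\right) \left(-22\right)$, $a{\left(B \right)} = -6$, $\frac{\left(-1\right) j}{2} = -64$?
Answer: $\frac{139636548}{466725409} \approx 0.29918$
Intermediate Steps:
$j = 128$ ($j = \left(-2\right) \left(-64\right) = 128$)
$h = -2$
$Y = 8061$ ($Y = 9 - 3 \left(-6 + 128\right) \left(-22\right) = 9 - 3 \cdot 122 \left(-22\right) = 9 - -8052 = 9 + 8052 = 8061$)
$\frac{-5483 - 3751}{\frac{1}{Y - 23183} - 30864} = \frac{-5483 - 3751}{\frac{1}{8061 - 23183} - 30864} = - \frac{9234}{\frac{1}{-15122} - 30864} = - \frac{9234}{- \frac{1}{15122} - 30864} = - \frac{9234}{- \frac{466725409}{15122}} = \left(-9234\right) \left(- \frac{15122}{466725409}\right) = \frac{139636548}{466725409}$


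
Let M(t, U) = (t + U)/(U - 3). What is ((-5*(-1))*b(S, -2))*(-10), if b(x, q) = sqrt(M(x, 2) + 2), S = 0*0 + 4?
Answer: -100*I ≈ -100.0*I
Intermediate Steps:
M(t, U) = (U + t)/(-3 + U)
S = 4 (S = 0 + 4 = 4)
b(x, q) = sqrt(-x) (b(x, q) = sqrt((2 + x)/(-3 + 2) + 2) = sqrt((2 + x)/(-1) + 2) = sqrt(-(2 + x) + 2) = sqrt((-2 - x) + 2) = sqrt(-x))
((-5*(-1))*b(S, -2))*(-10) = ((-5*(-1))*sqrt(-1*4))*(-10) = (5*sqrt(-4))*(-10) = (5*(2*I))*(-10) = (10*I)*(-10) = -100*I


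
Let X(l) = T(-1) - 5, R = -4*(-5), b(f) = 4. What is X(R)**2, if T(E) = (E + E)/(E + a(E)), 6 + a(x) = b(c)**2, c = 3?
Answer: 2209/81 ≈ 27.272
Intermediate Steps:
a(x) = 10 (a(x) = -6 + 4**2 = -6 + 16 = 10)
T(E) = 2*E/(10 + E) (T(E) = (E + E)/(E + 10) = (2*E)/(10 + E) = 2*E/(10 + E))
R = 20
X(l) = -47/9 (X(l) = 2*(-1)/(10 - 1) - 5 = 2*(-1)/9 - 5 = 2*(-1)*(1/9) - 5 = -2/9 - 5 = -47/9)
X(R)**2 = (-47/9)**2 = 2209/81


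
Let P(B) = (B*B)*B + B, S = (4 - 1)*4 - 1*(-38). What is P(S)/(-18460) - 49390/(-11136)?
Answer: -12020435/5139264 ≈ -2.3389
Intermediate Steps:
S = 50 (S = 3*4 + 38 = 12 + 38 = 50)
P(B) = B + B**3 (P(B) = B**2*B + B = B**3 + B = B + B**3)
P(S)/(-18460) - 49390/(-11136) = (50 + 50**3)/(-18460) - 49390/(-11136) = (50 + 125000)*(-1/18460) - 49390*(-1/11136) = 125050*(-1/18460) + 24695/5568 = -12505/1846 + 24695/5568 = -12020435/5139264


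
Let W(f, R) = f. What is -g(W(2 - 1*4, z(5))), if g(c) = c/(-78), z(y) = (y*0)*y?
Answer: -1/39 ≈ -0.025641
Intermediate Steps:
z(y) = 0 (z(y) = 0*y = 0)
g(c) = -c/78 (g(c) = c*(-1/78) = -c/78)
-g(W(2 - 1*4, z(5))) = -(-1)*(2 - 1*4)/78 = -(-1)*(2 - 4)/78 = -(-1)*(-2)/78 = -1*1/39 = -1/39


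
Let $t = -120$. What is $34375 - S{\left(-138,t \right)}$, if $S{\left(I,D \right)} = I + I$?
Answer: $34651$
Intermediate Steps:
$S{\left(I,D \right)} = 2 I$
$34375 - S{\left(-138,t \right)} = 34375 - 2 \left(-138\right) = 34375 - -276 = 34375 + 276 = 34651$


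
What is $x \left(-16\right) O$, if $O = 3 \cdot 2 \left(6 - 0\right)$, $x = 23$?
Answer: $-13248$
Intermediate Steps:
$O = 36$ ($O = 6 \left(6 + 0\right) = 6 \cdot 6 = 36$)
$x \left(-16\right) O = 23 \left(-16\right) 36 = \left(-368\right) 36 = -13248$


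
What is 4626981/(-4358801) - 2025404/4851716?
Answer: -7819282682500/5286916138129 ≈ -1.4790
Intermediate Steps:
4626981/(-4358801) - 2025404/4851716 = 4626981*(-1/4358801) - 2025404*1/4851716 = -4626981/4358801 - 506351/1212929 = -7819282682500/5286916138129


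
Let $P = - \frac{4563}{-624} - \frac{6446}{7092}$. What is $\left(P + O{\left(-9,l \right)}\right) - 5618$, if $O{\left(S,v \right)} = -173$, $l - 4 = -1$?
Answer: $- \frac{164097431}{28368} \approx -5784.6$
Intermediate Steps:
$l = 3$ ($l = 4 - 1 = 3$)
$P = \frac{181657}{28368}$ ($P = \left(-4563\right) \left(- \frac{1}{624}\right) - \frac{3223}{3546} = \frac{117}{16} - \frac{3223}{3546} = \frac{181657}{28368} \approx 6.4036$)
$\left(P + O{\left(-9,l \right)}\right) - 5618 = \left(\frac{181657}{28368} - 173\right) - 5618 = - \frac{4726007}{28368} - 5618 = - \frac{164097431}{28368}$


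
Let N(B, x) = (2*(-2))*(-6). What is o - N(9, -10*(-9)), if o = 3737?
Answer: 3713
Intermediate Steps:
N(B, x) = 24 (N(B, x) = -4*(-6) = 24)
o - N(9, -10*(-9)) = 3737 - 1*24 = 3737 - 24 = 3713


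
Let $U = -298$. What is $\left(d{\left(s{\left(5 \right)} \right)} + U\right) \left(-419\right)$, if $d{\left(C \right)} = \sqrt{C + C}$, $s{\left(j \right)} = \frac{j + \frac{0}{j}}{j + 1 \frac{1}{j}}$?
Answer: $124862 - \frac{2095 \sqrt{13}}{13} \approx 1.2428 \cdot 10^{5}$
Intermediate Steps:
$s{\left(j \right)} = \frac{j}{j + \frac{1}{j}}$ ($s{\left(j \right)} = \frac{j + 0}{j + \frac{1}{j}} = \frac{j}{j + \frac{1}{j}}$)
$d{\left(C \right)} = \sqrt{2} \sqrt{C}$ ($d{\left(C \right)} = \sqrt{2 C} = \sqrt{2} \sqrt{C}$)
$\left(d{\left(s{\left(5 \right)} \right)} + U\right) \left(-419\right) = \left(\sqrt{2} \sqrt{\frac{5^{2}}{1 + 5^{2}}} - 298\right) \left(-419\right) = \left(\sqrt{2} \sqrt{\frac{25}{1 + 25}} - 298\right) \left(-419\right) = \left(\sqrt{2} \sqrt{\frac{25}{26}} - 298\right) \left(-419\right) = \left(\sqrt{2} \frac{5 \sqrt{26}}{26} - 298\right) \left(-419\right) = \left(\frac{5 \sqrt{13}}{13} - 298\right) \left(-419\right) = \left(-298 + \frac{5 \sqrt{13}}{13}\right) \left(-419\right) = 124862 - \frac{2095 \sqrt{13}}{13}$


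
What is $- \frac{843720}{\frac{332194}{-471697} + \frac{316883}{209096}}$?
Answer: $- \frac{27738688800690880}{26670774609} \approx -1.04 \cdot 10^{6}$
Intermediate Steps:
$- \frac{843720}{\frac{332194}{-471697} + \frac{316883}{209096}} = - \frac{843720}{332194 \left(- \frac{1}{471697}\right) + 316883 \cdot \frac{1}{209096}} = - \frac{843720}{- \frac{332194}{471697} + \frac{316883}{209096}} = - \frac{843720}{\frac{80012323827}{98629955912}} = \left(-843720\right) \frac{98629955912}{80012323827} = - \frac{27738688800690880}{26670774609}$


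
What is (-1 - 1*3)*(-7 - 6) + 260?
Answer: 312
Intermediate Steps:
(-1 - 1*3)*(-7 - 6) + 260 = (-1 - 3)*(-13) + 260 = -4*(-13) + 260 = 52 + 260 = 312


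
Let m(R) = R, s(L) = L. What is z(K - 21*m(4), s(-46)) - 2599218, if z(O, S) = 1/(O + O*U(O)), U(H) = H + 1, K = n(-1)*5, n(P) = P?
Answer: -20125744973/7743 ≈ -2.5992e+6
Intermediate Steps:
K = -5 (K = -1*5 = -5)
U(H) = 1 + H
z(O, S) = 1/(O + O*(1 + O))
z(K - 21*m(4), s(-46)) - 2599218 = 1/((-5 - 21*4)*(2 + (-5 - 21*4))) - 2599218 = 1/((-5 - 84)*(2 + (-5 - 84))) - 2599218 = 1/((-89)*(2 - 89)) - 2599218 = -1/89/(-87) - 2599218 = -1/89*(-1/87) - 2599218 = 1/7743 - 2599218 = -20125744973/7743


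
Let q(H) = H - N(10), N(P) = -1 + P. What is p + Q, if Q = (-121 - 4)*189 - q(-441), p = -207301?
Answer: -230476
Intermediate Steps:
q(H) = -9 + H (q(H) = H - (-1 + 10) = H - 1*9 = H - 9 = -9 + H)
Q = -23175 (Q = (-121 - 4)*189 - (-9 - 441) = -125*189 - 1*(-450) = -23625 + 450 = -23175)
p + Q = -207301 - 23175 = -230476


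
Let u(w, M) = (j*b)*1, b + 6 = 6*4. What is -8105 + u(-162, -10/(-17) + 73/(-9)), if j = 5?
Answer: -8015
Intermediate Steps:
b = 18 (b = -6 + 6*4 = -6 + 24 = 18)
u(w, M) = 90 (u(w, M) = (5*18)*1 = 90*1 = 90)
-8105 + u(-162, -10/(-17) + 73/(-9)) = -8105 + 90 = -8015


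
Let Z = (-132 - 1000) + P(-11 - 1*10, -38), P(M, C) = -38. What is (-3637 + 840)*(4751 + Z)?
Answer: -10016057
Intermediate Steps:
Z = -1170 (Z = (-132 - 1000) - 38 = -1132 - 38 = -1170)
(-3637 + 840)*(4751 + Z) = (-3637 + 840)*(4751 - 1170) = -2797*3581 = -10016057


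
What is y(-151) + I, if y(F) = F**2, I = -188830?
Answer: -166029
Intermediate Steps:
y(-151) + I = (-151)**2 - 188830 = 22801 - 188830 = -166029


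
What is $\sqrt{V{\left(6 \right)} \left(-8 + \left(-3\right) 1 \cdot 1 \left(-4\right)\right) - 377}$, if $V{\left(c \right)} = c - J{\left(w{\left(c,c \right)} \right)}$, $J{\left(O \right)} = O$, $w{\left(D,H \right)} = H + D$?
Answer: $i \sqrt{401} \approx 20.025 i$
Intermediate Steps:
$w{\left(D,H \right)} = D + H$
$V{\left(c \right)} = - c$ ($V{\left(c \right)} = c - \left(c + c\right) = c - 2 c = - c$)
$\sqrt{V{\left(6 \right)} \left(-8 + \left(-3\right) 1 \cdot 1 \left(-4\right)\right) - 377} = \sqrt{\left(-1\right) 6 \left(-8 + \left(-3\right) 1 \cdot 1 \left(-4\right)\right) - 377} = \sqrt{- 6 \left(-8 - -12\right) - 377} = \sqrt{- 6 \left(-8 + 12\right) - 377} = \sqrt{\left(-6\right) 4 - 377} = \sqrt{-24 - 377} = \sqrt{-401} = i \sqrt{401}$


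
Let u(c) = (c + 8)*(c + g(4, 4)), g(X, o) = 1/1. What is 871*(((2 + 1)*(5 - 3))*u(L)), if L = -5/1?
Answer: -62712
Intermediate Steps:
L = -5 (L = -5*1 = -5)
g(X, o) = 1
u(c) = (1 + c)*(8 + c) (u(c) = (c + 8)*(c + 1) = (8 + c)*(1 + c) = (1 + c)*(8 + c))
871*(((2 + 1)*(5 - 3))*u(L)) = 871*(((2 + 1)*(5 - 3))*(8 + (-5)² + 9*(-5))) = 871*((3*2)*(8 + 25 - 45)) = 871*(6*(-12)) = 871*(-72) = -62712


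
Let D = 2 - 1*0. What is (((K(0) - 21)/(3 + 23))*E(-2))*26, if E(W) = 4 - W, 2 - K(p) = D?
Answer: -126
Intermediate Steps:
D = 2 (D = 2 + 0 = 2)
K(p) = 0 (K(p) = 2 - 1*2 = 2 - 2 = 0)
(((K(0) - 21)/(3 + 23))*E(-2))*26 = (((0 - 21)/(3 + 23))*(4 - 1*(-2)))*26 = ((-21/26)*(4 + 2))*26 = (-21*1/26*6)*26 = -21/26*6*26 = -63/13*26 = -126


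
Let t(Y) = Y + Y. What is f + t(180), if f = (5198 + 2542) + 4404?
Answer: 12504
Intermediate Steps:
t(Y) = 2*Y
f = 12144 (f = 7740 + 4404 = 12144)
f + t(180) = 12144 + 2*180 = 12144 + 360 = 12504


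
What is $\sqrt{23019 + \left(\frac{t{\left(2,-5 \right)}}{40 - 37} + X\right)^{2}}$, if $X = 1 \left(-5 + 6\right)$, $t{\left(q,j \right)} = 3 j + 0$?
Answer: $\sqrt{23035} \approx 151.77$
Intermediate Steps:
$t{\left(q,j \right)} = 3 j$
$X = 1$ ($X = 1 \cdot 1 = 1$)
$\sqrt{23019 + \left(\frac{t{\left(2,-5 \right)}}{40 - 37} + X\right)^{2}} = \sqrt{23019 + \left(\frac{3 \left(-5\right)}{40 - 37} + 1\right)^{2}} = \sqrt{23019 + \left(- \frac{15}{40 - 37} + 1\right)^{2}} = \sqrt{23019 + \left(- \frac{15}{3} + 1\right)^{2}} = \sqrt{23019 + \left(\left(-15\right) \frac{1}{3} + 1\right)^{2}} = \sqrt{23019 + \left(-5 + 1\right)^{2}} = \sqrt{23019 + \left(-4\right)^{2}} = \sqrt{23019 + 16} = \sqrt{23035}$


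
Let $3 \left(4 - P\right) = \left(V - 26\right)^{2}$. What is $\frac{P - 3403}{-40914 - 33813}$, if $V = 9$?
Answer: $\frac{10486}{224181} \approx 0.046775$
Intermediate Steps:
$P = - \frac{277}{3}$ ($P = 4 - \frac{\left(9 - 26\right)^{2}}{3} = 4 - \frac{\left(-17\right)^{2}}{3} = 4 - \frac{289}{3} = - \frac{277}{3} \approx -92.333$)
$\frac{P - 3403}{-40914 - 33813} = \frac{- \frac{277}{3} - 3403}{-40914 - 33813} = - \frac{10486}{3 \left(-74727\right)} = \left(- \frac{10486}{3}\right) \left(- \frac{1}{74727}\right) = \frac{10486}{224181}$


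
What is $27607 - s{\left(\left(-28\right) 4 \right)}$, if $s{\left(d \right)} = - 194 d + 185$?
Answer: $5694$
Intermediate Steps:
$s{\left(d \right)} = 185 - 194 d$
$27607 - s{\left(\left(-28\right) 4 \right)} = 27607 - \left(185 - 194 \left(\left(-28\right) 4\right)\right) = 27607 - \left(185 - -21728\right) = 27607 - \left(185 + 21728\right) = 27607 - 21913 = 5694$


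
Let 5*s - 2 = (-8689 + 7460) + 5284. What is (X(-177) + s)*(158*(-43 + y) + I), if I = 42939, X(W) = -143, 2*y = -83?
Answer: 98883096/5 ≈ 1.9777e+7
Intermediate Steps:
y = -83/2 (y = (½)*(-83) = -83/2 ≈ -41.500)
s = 4057/5 (s = ⅖ + ((-8689 + 7460) + 5284)/5 = ⅖ + (-1229 + 5284)/5 = ⅖ + (⅕)*4055 = ⅖ + 811 = 4057/5 ≈ 811.40)
(X(-177) + s)*(158*(-43 + y) + I) = (-143 + 4057/5)*(158*(-43 - 83/2) + 42939) = 3342*(158*(-169/2) + 42939)/5 = 3342*(-13351 + 42939)/5 = (3342/5)*29588 = 98883096/5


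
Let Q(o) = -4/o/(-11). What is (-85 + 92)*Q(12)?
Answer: 7/33 ≈ 0.21212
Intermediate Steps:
Q(o) = 4/(11*o) (Q(o) = -4/o*(-1/11) = 4/(11*o))
(-85 + 92)*Q(12) = (-85 + 92)*((4/11)/12) = 7*((4/11)*(1/12)) = 7*(1/33) = 7/33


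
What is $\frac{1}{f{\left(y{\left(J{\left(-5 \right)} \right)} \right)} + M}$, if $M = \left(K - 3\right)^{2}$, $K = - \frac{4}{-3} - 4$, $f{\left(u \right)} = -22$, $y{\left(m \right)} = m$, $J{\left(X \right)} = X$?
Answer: $\frac{9}{91} \approx 0.098901$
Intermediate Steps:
$K = - \frac{8}{3}$ ($K = \left(-4\right) \left(- \frac{1}{3}\right) - 4 = \frac{4}{3} - 4 = - \frac{8}{3} \approx -2.6667$)
$M = \frac{289}{9}$ ($M = \left(- \frac{8}{3} - 3\right)^{2} = \left(- \frac{17}{3}\right)^{2} = \frac{289}{9} \approx 32.111$)
$\frac{1}{f{\left(y{\left(J{\left(-5 \right)} \right)} \right)} + M} = \frac{1}{-22 + \frac{289}{9}} = \frac{1}{\frac{91}{9}} = \frac{9}{91}$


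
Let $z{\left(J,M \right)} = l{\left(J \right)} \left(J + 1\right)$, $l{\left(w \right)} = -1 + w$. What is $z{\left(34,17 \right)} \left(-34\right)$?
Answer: $-39270$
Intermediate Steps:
$z{\left(J,M \right)} = \left(1 + J\right) \left(-1 + J\right)$ ($z{\left(J,M \right)} = \left(-1 + J\right) \left(J + 1\right) = \left(-1 + J\right) \left(1 + J\right) = \left(1 + J\right) \left(-1 + J\right)$)
$z{\left(34,17 \right)} \left(-34\right) = \left(-1 + 34^{2}\right) \left(-34\right) = \left(-1 + 1156\right) \left(-34\right) = 1155 \left(-34\right) = -39270$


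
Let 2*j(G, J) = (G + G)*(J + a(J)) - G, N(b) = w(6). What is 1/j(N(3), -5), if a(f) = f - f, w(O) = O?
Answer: -1/33 ≈ -0.030303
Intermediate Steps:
a(f) = 0
N(b) = 6
j(G, J) = -G/2 + G*J (j(G, J) = ((G + G)*(J + 0) - G)/2 = ((2*G)*J - G)/2 = (2*G*J - G)/2 = (-G + 2*G*J)/2 = -G/2 + G*J)
1/j(N(3), -5) = 1/(6*(-½ - 5)) = 1/(6*(-11/2)) = 1/(-33) = -1/33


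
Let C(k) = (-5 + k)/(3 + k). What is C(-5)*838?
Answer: 4190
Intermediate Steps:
C(k) = (-5 + k)/(3 + k)
C(-5)*838 = ((-5 - 5)/(3 - 5))*838 = (-10/(-2))*838 = -1/2*(-10)*838 = 5*838 = 4190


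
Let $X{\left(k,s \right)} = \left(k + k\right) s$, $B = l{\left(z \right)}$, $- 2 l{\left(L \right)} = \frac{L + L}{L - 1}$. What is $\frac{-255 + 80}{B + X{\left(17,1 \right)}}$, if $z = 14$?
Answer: $- \frac{2275}{428} \approx -5.3154$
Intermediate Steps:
$l{\left(L \right)} = - \frac{L}{-1 + L}$ ($l{\left(L \right)} = - \frac{\left(L + L\right) \frac{1}{L - 1}}{2} = - \frac{2 L \frac{1}{-1 + L}}{2} = - \frac{L}{-1 + L}$)
$B = - \frac{14}{13}$ ($B = \left(-1\right) 14 \frac{1}{-1 + 14} = \left(-1\right) 14 \cdot \frac{1}{13} = - \frac{14}{13} \approx -1.0769$)
$X{\left(k,s \right)} = 2 k s$
$\frac{-255 + 80}{B + X{\left(17,1 \right)}} = \frac{-255 + 80}{- \frac{14}{13} + 2 \cdot 17 \cdot 1} = - \frac{175}{- \frac{14}{13} + 34} = - \frac{175}{\frac{428}{13}} = \left(-175\right) \frac{13}{428} = - \frac{2275}{428}$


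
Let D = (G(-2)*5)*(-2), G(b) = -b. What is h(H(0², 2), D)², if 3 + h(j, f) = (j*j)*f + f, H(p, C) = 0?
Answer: 529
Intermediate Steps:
D = -20 (D = (-1*(-2)*5)*(-2) = (2*5)*(-2) = 10*(-2) = -20)
h(j, f) = -3 + f + f*j² (h(j, f) = -3 + ((j*j)*f + f) = -3 + (j²*f + f) = -3 + (f*j² + f) = -3 + (f + f*j²) = -3 + f + f*j²)
h(H(0², 2), D)² = (-3 - 20 - 20*0²)² = (-3 - 20 - 20*0)² = (-3 - 20 + 0)² = (-23)² = 529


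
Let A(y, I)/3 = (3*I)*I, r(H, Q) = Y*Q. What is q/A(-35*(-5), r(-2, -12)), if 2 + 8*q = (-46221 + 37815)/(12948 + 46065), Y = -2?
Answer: -439/8497872 ≈ -5.1660e-5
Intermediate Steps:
r(H, Q) = -2*Q
A(y, I) = 9*I² (A(y, I) = 3*((3*I)*I) = 3*(3*I²) = 9*I²)
q = -1756/6557 (q = -¼ + ((-46221 + 37815)/(12948 + 46065))/8 = -¼ + (-8406/59013)/8 = -¼ + (-8406*1/59013)/8 = -¼ + (⅛)*(-934/6557) = -¼ - 467/26228 = -1756/6557 ≈ -0.26781)
q/A(-35*(-5), r(-2, -12)) = -1756/(6557*(9*(-2*(-12))²)) = -1756/(6557*(9*24²)) = -1756/(6557*(9*576)) = -1756/6557/5184 = -1756/6557*1/5184 = -439/8497872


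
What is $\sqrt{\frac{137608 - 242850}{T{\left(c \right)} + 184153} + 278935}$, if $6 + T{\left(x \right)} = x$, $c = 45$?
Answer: $\frac{\sqrt{36966104255021}}{11512} \approx 528.14$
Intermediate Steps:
$T{\left(x \right)} = -6 + x$
$\sqrt{\frac{137608 - 242850}{T{\left(c \right)} + 184153} + 278935} = \sqrt{\frac{137608 - 242850}{\left(-6 + 45\right) + 184153} + 278935} = \sqrt{- \frac{105242}{39 + 184153} + 278935} = \sqrt{- \frac{105242}{184192} + 278935} = \sqrt{\left(-105242\right) \frac{1}{184192} + 278935} = \sqrt{- \frac{52621}{92096} + 278935} = \sqrt{\frac{25688745139}{92096}} = \frac{\sqrt{36966104255021}}{11512}$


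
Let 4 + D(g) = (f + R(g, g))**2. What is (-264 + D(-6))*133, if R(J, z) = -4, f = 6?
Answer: -35112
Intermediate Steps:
D(g) = 0 (D(g) = -4 + (6 - 4)**2 = -4 + 2**2 = -4 + 4 = 0)
(-264 + D(-6))*133 = (-264 + 0)*133 = -264*133 = -35112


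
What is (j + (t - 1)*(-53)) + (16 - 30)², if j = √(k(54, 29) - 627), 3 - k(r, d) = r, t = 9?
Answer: -228 + I*√678 ≈ -228.0 + 26.038*I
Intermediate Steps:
k(r, d) = 3 - r
j = I*√678 (j = √((3 - 1*54) - 627) = √((3 - 54) - 627) = √(-51 - 627) = √(-678) = I*√678 ≈ 26.038*I)
(j + (t - 1)*(-53)) + (16 - 30)² = (I*√678 + (9 - 1)*(-53)) + (16 - 30)² = (I*√678 + 8*(-53)) + (-14)² = (I*√678 - 424) + 196 = (-424 + I*√678) + 196 = -228 + I*√678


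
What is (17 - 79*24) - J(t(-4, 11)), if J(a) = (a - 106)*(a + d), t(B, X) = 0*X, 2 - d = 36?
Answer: -5483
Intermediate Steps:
d = -34 (d = 2 - 1*36 = 2 - 36 = -34)
t(B, X) = 0
J(a) = (-106 + a)*(-34 + a) (J(a) = (a - 106)*(a - 34) = (-106 + a)*(-34 + a))
(17 - 79*24) - J(t(-4, 11)) = (17 - 79*24) - (3604 + 0² - 140*0) = (17 - 1896) - (3604 + 0 + 0) = -1879 - 1*3604 = -1879 - 3604 = -5483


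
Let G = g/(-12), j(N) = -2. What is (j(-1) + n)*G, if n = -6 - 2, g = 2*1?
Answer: 5/3 ≈ 1.6667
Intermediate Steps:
g = 2
G = -⅙ (G = 2/(-12) = 2*(-1/12) = -⅙ ≈ -0.16667)
n = -8
(j(-1) + n)*G = (-2 - 8)*(-⅙) = -10*(-⅙) = 5/3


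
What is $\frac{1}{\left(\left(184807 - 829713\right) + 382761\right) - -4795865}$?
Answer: $\frac{1}{4533720} \approx 2.2057 \cdot 10^{-7}$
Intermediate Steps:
$\frac{1}{\left(\left(184807 - 829713\right) + 382761\right) - -4795865} = \frac{1}{\left(-644906 + 382761\right) + \left(-108999 + 4904864\right)} = \frac{1}{-262145 + 4795865} = \frac{1}{4533720}$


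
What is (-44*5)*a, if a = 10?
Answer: -2200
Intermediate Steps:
(-44*5)*a = -44*5*10 = -220*10 = -2200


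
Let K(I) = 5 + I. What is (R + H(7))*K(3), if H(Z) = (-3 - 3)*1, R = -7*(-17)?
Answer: 904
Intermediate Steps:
R = 119
H(Z) = -6 (H(Z) = -6*1 = -6)
(R + H(7))*K(3) = (119 - 6)*(5 + 3) = 113*8 = 904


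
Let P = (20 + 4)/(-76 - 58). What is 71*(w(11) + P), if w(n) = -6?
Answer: -29394/67 ≈ -438.72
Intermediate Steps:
P = -12/67 (P = 24/(-134) = 24*(-1/134) = -12/67 ≈ -0.17910)
71*(w(11) + P) = 71*(-6 - 12/67) = 71*(-414/67) = -29394/67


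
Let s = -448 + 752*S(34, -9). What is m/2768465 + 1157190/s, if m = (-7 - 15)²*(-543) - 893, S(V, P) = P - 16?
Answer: -106957193573/1776247144 ≈ -60.215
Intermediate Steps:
S(V, P) = -16 + P
s = -19248 (s = -448 + 752*(-16 - 9) = -448 + 752*(-25) = -448 - 18800 = -19248)
m = -263705 (m = (-22)²*(-543) - 893 = 484*(-543) - 893 = -262812 - 893 = -263705)
m/2768465 + 1157190/s = -263705/2768465 + 1157190/(-19248) = -263705*1/2768465 + 1157190*(-1/19248) = -52741/553693 - 192865/3208 = -106957193573/1776247144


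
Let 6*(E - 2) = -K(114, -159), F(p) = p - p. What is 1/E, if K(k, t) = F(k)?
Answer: 1/2 ≈ 0.50000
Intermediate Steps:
F(p) = 0
K(k, t) = 0
E = 2 (E = 2 + (-1*0)/6 = 2 + (1/6)*0 = 2 + 0 = 2)
1/E = 1/2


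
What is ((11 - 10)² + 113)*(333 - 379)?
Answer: -5244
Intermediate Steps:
((11 - 10)² + 113)*(333 - 379) = (1² + 113)*(-46) = (1 + 113)*(-46) = 114*(-46) = -5244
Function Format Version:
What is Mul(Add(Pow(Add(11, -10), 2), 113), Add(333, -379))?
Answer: -5244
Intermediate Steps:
Mul(Add(Pow(Add(11, -10), 2), 113), Add(333, -379)) = Mul(Add(Pow(1, 2), 113), -46) = Mul(Add(1, 113), -46) = Mul(114, -46) = -5244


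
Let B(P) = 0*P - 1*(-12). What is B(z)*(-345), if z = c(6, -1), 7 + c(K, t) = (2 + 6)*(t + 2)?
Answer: -4140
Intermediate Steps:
c(K, t) = 9 + 8*t (c(K, t) = -7 + (2 + 6)*(t + 2) = -7 + 8*(2 + t) = -7 + (16 + 8*t) = 9 + 8*t)
z = 1 (z = 9 + 8*(-1) = 9 - 8 = 1)
B(P) = 12 (B(P) = 0 + 12 = 12)
B(z)*(-345) = 12*(-345) = -4140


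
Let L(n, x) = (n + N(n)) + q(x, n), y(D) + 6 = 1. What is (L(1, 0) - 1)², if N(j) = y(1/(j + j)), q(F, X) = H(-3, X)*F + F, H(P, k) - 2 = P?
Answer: 25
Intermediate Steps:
H(P, k) = 2 + P
y(D) = -5 (y(D) = -6 + 1 = -5)
q(F, X) = 0 (q(F, X) = (2 - 3)*F + F = -F + F = 0)
N(j) = -5
L(n, x) = -5 + n (L(n, x) = (n - 5) + 0 = (-5 + n) + 0 = -5 + n)
(L(1, 0) - 1)² = ((-5 + 1) - 1)² = (-4 - 1)² = (-5)² = 25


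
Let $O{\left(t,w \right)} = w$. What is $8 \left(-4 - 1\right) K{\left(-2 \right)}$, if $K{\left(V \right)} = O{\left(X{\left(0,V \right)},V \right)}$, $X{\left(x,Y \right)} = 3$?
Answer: $80$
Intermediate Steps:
$K{\left(V \right)} = V$
$8 \left(-4 - 1\right) K{\left(-2 \right)} = 8 \left(-4 - 1\right) \left(-2\right) = 8 \left(-5\right) \left(-2\right) = \left(-40\right) \left(-2\right) = 80$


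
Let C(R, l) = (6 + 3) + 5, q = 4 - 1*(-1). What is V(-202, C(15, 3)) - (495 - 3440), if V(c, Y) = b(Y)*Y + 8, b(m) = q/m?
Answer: 2958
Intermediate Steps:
q = 5 (q = 4 + 1 = 5)
C(R, l) = 14 (C(R, l) = 9 + 5 = 14)
b(m) = 5/m
V(c, Y) = 13 (V(c, Y) = (5/Y)*Y + 8 = 5 + 8 = 13)
V(-202, C(15, 3)) - (495 - 3440) = 13 - (495 - 3440) = 13 - 1*(-2945) = 13 + 2945 = 2958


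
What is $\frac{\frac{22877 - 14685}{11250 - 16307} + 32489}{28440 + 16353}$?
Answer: $\frac{164288681}{226518201} \approx 0.72528$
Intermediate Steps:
$\frac{\frac{22877 - 14685}{11250 - 16307} + 32489}{28440 + 16353} = \frac{\frac{8192}{-5057} + 32489}{44793} = \left(8192 \left(- \frac{1}{5057}\right) + 32489\right) \frac{1}{44793} = \left(- \frac{8192}{5057} + 32489\right) \frac{1}{44793} = \frac{164288681}{5057} \cdot \frac{1}{44793} = \frac{164288681}{226518201}$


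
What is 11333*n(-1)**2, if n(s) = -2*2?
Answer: 181328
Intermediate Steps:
n(s) = -4
11333*n(-1)**2 = 11333*(-4)**2 = 11333*16 = 181328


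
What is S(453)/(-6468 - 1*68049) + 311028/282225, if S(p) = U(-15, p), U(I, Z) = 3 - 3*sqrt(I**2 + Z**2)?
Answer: 2575114089/2336728925 + 3*sqrt(22826)/24839 ≈ 1.1203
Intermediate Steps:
S(p) = 3 - 3*sqrt(225 + p**2) (S(p) = 3 - 3*sqrt((-15)**2 + p**2) = 3 - 3*sqrt(225 + p**2))
S(453)/(-6468 - 1*68049) + 311028/282225 = (3 - 3*sqrt(225 + 453**2))/(-6468 - 1*68049) + 311028/282225 = (3 - 3*sqrt(225 + 205209))/(-6468 - 68049) + 311028*(1/282225) = (3 - 9*sqrt(22826))/(-74517) + 103676/94075 = (3 - 9*sqrt(22826))*(-1/74517) + 103676/94075 = (-1/24839 + 3*sqrt(22826)/24839) + 103676/94075 = 2575114089/2336728925 + 3*sqrt(22826)/24839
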